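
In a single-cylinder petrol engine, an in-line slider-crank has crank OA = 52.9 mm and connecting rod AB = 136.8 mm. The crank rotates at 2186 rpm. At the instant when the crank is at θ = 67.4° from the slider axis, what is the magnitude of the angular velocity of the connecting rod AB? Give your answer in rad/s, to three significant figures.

36.4

ω = 228.9 rad/s (converted from 2186 rpm).
The rod makes angle φ with the slider axis where L sinφ = r sinθ; differentiating, L cosφ·φ̇ = r ω cosθ.
L cosφ = √(L² − r² sin²θ) = 0.12779 m.
|ω_rod| = r ω |cosθ| / √(L² − r² sin²θ) = 0.0529·228.9·0.38430/0.12779 = 36.418 rad/s.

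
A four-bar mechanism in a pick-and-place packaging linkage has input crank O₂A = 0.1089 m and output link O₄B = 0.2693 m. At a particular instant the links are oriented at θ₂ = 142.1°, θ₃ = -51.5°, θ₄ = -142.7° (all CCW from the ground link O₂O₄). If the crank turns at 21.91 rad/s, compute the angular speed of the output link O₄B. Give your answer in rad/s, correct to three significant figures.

2.08

ω₂ = 21.91 rad/s
Differentiating the loop-closure r₂e^{iθ₂}+r₃e^{iθ₃}=r₁+r₄e^{iθ₄} gives r₂ω₂e^{iθ₂}+r₃ω₃e^{iθ₃}=r₄ω₄e^{iθ₄}.
Eliminating the other unknown: ω₄ = r₂ω₂ sin(θ₂−θ₃) / [r₄ sin(θ₄−θ₃)].
Numerator sine = -0.23514; denominator sine = -0.99978.
Result = 0.1089·21.91·(-0.23514) / (0.2693·(-0.99978)) = +2.0838 rad/s; magnitude 2.0838 rad/s.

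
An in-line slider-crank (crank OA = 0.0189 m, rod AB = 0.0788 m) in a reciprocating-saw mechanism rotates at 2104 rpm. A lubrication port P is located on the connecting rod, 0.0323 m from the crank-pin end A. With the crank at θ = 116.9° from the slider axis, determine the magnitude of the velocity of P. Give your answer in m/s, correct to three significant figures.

ω = 220.3 rad/s.  Crank-pin speed |V_A| = rω = 4.1642 m/s, perpendicular to OA.
Rod angle: sinφ = −(r/L) sinθ ⇒ φ = -12.351°; ω_rod = −rω cosθ/√(L²−r²sin²θ) = +24.476 rad/s.
V_P = V_A + ω_rod × AP, with AP = 0.0323 m along the rod.
Components: V_Px = −rω sinθ − a·ω_rod·sinφ = -3.5446 m/s;  V_Py = rω cosθ + a·ω_rod·cosφ = -1.1118 m/s.
|V_P| = √(V_Px² + V_Py²) = 3.7148 m/s.

3.71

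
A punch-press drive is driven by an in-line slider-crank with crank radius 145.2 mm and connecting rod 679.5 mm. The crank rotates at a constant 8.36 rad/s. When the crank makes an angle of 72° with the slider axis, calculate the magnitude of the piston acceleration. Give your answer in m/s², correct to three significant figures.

ω = 8.36 rad/s
x(θ) = r cosθ + √(L² − r² sin²θ); with ω constant, a = ω²·d²x/dθ².
d²x/dθ² = −r cosθ − r²(cos2θ)/√u − r⁴ sin²2θ/(4u^{3/2}),  u = L² − r² sin²θ = 0.44265 m².
Substituting r = 0.1452 m, L = 0.6795 m, θ = 72°: d²x/dθ² = -0.019363 m.
a = ω²·d²x/dθ² = (8.36)²·(-0.019363) = -1.3533 m/s²;  |a| = 1.3533 m/s².

1.35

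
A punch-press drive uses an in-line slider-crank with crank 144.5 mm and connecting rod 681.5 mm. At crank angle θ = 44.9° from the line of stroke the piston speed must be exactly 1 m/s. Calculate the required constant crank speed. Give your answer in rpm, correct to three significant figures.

81.3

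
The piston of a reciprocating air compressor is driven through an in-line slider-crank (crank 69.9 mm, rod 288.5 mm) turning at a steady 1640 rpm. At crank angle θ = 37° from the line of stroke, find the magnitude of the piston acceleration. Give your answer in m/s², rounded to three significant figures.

ω = 2π·1640/60 = 171.7 rad/s
x(θ) = r cosθ + √(L² − r² sin²θ); with ω constant, a = ω²·d²x/dθ².
d²x/dθ² = −r cosθ − r²(cos2θ)/√u − r⁴ sin²2θ/(4u^{3/2}),  u = L² − r² sin²θ = 0.0814626 m².
Substituting r = 0.0699 m, L = 0.2885 m, θ = 37°: d²x/dθ² = -0.06078 m.
a = ω²·d²x/dθ² = (171.7)²·(-0.06078) = -1792.7 m/s²;  |a| = 1792.7 m/s².

1790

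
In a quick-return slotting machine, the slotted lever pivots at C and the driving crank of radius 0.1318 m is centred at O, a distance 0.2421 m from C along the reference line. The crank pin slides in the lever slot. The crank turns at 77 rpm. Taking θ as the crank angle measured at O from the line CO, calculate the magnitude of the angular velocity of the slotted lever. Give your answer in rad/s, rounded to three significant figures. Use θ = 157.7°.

5.78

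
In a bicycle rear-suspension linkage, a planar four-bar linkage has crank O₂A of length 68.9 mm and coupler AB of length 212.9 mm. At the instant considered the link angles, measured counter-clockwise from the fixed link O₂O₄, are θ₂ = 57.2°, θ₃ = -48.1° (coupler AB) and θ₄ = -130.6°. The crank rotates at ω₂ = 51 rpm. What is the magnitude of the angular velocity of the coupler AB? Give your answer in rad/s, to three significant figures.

0.237

ω₂ = 5.341 rad/s (from 51 rpm).
Differentiating the loop-closure r₂e^{iθ₂}+r₃e^{iθ₃}=r₁+r₄e^{iθ₄} gives r₂ω₂e^{iθ₂}+r₃ω₃e^{iθ₃}=r₄ω₄e^{iθ₄}.
Eliminating the other unknown: ω₃ = r₂ω₂ sin(θ₄−θ₂) / [r₃ sin(θ₃−θ₄)].
Numerator sine = +0.13572; denominator sine = +0.99144.
Result = 0.0689·5.341·(+0.13572) / (0.2129·(+0.99144)) = +0.23659 rad/s; magnitude 0.23659 rad/s.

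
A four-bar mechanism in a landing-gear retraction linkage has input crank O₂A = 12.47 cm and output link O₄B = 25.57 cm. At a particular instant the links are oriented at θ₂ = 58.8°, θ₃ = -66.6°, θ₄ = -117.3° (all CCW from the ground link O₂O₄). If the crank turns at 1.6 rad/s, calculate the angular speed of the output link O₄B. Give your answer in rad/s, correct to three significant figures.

ω₂ = 1.6 rad/s
Differentiating the loop-closure r₂e^{iθ₂}+r₃e^{iθ₃}=r₁+r₄e^{iθ₄} gives r₂ω₂e^{iθ₂}+r₃ω₃e^{iθ₃}=r₄ω₄e^{iθ₄}.
Eliminating the other unknown: ω₄ = r₂ω₂ sin(θ₂−θ₃) / [r₄ sin(θ₄−θ₃)].
Numerator sine = +0.81513; denominator sine = -0.77384.
Result = 0.1247·1.6·(+0.81513) / (0.2557·(-0.77384)) = -0.82192 rad/s; magnitude 0.82192 rad/s.

0.822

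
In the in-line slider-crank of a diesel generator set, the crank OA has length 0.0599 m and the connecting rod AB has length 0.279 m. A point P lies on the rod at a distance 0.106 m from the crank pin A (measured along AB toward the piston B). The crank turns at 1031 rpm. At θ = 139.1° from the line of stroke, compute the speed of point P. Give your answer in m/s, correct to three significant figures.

5.00

ω = 108 rad/s.  Crank-pin speed |V_A| = rω = 6.4672 m/s, perpendicular to OA.
Rod angle: sinφ = −(r/L) sinθ ⇒ φ = -8.081°; ω_rod = −rω cosθ/√(L²−r²sin²θ) = +17.696 rad/s.
V_P = V_A + ω_rod × AP, with AP = 0.106 m along the rod.
Components: V_Px = −rω sinθ − a·ω_rod·sinφ = -3.9706 m/s;  V_Py = rω cosθ + a·ω_rod·cosφ = -3.0311 m/s.
|V_P| = √(V_Px² + V_Py²) = 4.9953 m/s.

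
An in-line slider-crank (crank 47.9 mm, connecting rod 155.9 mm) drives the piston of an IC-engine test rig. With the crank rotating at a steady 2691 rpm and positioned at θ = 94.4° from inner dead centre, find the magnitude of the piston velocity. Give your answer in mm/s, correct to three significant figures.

ω = 2π·2691/60 = 281.8 rad/s
For an in-line slider-crank, x = r cosθ + √(L² − r² sin²θ), so v = −rω sinθ·[1 + r cosθ/√(L² − r² sin²θ)].
With r = 0.0479 m, L = 0.1559 m, θ = 94.4°: √(L² − r² sin²θ) = 0.1484 m.
v = −0.0479·281.8·0.99705·[1 + 0.0479·-0.07672/0.1484] = -13.125 m/s.
|v| = 13.125 m/s = 13125 mm/s.

13100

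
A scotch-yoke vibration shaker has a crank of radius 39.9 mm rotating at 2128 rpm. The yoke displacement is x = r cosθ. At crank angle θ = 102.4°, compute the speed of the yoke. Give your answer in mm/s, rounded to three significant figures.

8680

ω = 222.8 rad/s (from 2128 rpm).
x = r cosθ ⇒ ẋ = −rω sinθ.
|v| = rω|sinθ| = 0.0399·222.8·|sin 102.4°| = 8.684 m/s = 8684 mm/s.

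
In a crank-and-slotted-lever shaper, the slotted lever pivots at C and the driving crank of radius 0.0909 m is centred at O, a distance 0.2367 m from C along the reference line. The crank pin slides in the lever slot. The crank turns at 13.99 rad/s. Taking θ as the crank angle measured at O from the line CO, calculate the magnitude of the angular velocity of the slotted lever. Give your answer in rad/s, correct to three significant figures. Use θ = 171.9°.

8.41

ω = 13.99 rad/s
Crank pin A relative to C: A = (d + r cosθ, r sinθ); lever angle φ = atan2(r sinθ, d + r cosθ).
Differentiating tanφ: φ̇ = rω(d cosθ + r)/(d² + r² + 2dr cosθ).
d² + r² + 2dr cosθ = |CA|² = 0.0216869 m²;  d cosθ + r = -0.14344 m.
|ω_lever| = |0.0909·13.99·-0.14344| / 0.0216869 = 8.411 rad/s.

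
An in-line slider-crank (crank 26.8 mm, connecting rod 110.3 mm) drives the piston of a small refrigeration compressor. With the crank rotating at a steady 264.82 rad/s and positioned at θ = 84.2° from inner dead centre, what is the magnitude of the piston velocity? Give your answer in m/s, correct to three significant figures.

7.24

ω = 264.8 rad/s
For an in-line slider-crank, x = r cosθ + √(L² − r² sin²θ), so v = −rω sinθ·[1 + r cosθ/√(L² − r² sin²θ)].
With r = 0.0268 m, L = 0.1103 m, θ = 84.2°: √(L² − r² sin²θ) = 0.10703 m.
v = −0.0268·264.8·0.99488·[1 + 0.0268·0.10106/0.10703] = -7.2395 m/s.
|v| = 7.2395 m/s.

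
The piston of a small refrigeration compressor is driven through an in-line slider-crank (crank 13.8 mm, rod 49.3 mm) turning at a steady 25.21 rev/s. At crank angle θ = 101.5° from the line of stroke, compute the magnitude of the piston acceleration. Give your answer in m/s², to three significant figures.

161

ω = 2π·25.2 = 158.4 rad/s
x(θ) = r cosθ + √(L² − r² sin²θ); with ω constant, a = ω²·d²x/dθ².
d²x/dθ² = −r cosθ − r²(cos2θ)/√u − r⁴ sin²2θ/(4u^{3/2}),  u = L² − r² sin²θ = 0.00224762 m².
Substituting r = 0.0138 m, L = 0.0493 m, θ = 101.5°: d²x/dθ² = +0.0064359 m.
a = ω²·d²x/dθ² = (158.4)²·(+0.0064359) = +161.48 m/s²;  |a| = 161.48 m/s².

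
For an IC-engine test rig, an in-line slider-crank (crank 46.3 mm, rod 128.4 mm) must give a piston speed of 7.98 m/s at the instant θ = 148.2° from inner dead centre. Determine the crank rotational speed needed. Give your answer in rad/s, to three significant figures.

476

For an in-line slider-crank, |v_piston| = rω|sinθ|·[1 + r cosθ/√(L² − r² sin²θ)].
With r = 0.0463 m, L = 0.1284 m, θ = 148.2°: the bracketed kinematic factor |dx/dθ| = 0.016782 m.
ω = v/|dx/dθ| = 7.98/0.016782 = 475.5 rad/s.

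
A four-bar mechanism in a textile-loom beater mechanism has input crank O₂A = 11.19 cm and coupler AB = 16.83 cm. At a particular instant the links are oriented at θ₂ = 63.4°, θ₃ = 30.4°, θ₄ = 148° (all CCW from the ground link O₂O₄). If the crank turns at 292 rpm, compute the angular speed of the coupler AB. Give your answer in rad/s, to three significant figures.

ω₂ = 30.58 rad/s (from 292 rpm).
Differentiating the loop-closure r₂e^{iθ₂}+r₃e^{iθ₃}=r₁+r₄e^{iθ₄} gives r₂ω₂e^{iθ₂}+r₃ω₃e^{iθ₃}=r₄ω₄e^{iθ₄}.
Eliminating the other unknown: ω₃ = r₂ω₂ sin(θ₄−θ₂) / [r₃ sin(θ₃−θ₄)].
Numerator sine = +0.99556; denominator sine = -0.88620.
Result = 0.1119·30.58·(+0.99556) / (0.1683·(-0.88620)) = -22.84 rad/s; magnitude 22.84 rad/s.

22.8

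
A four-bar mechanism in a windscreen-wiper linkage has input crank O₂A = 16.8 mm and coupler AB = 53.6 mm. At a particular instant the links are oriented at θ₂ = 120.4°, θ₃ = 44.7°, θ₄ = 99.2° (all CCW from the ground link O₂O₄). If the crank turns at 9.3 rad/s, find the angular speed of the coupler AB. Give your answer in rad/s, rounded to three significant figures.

ω₂ = 9.3 rad/s
Differentiating the loop-closure r₂e^{iθ₂}+r₃e^{iθ₃}=r₁+r₄e^{iθ₄} gives r₂ω₂e^{iθ₂}+r₃ω₃e^{iθ₃}=r₄ω₄e^{iθ₄}.
Eliminating the other unknown: ω₃ = r₂ω₂ sin(θ₄−θ₂) / [r₃ sin(θ₃−θ₄)].
Numerator sine = -0.36162; denominator sine = -0.81412.
Result = 0.0168·9.3·(-0.36162) / (0.0536·(-0.81412)) = +1.2948 rad/s; magnitude 1.2948 rad/s.

1.29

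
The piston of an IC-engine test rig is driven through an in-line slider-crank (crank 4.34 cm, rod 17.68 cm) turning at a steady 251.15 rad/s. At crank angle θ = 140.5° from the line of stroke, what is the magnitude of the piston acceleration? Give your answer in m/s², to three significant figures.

1970

ω = 251.2 rad/s
x(θ) = r cosθ + √(L² − r² sin²θ); with ω constant, a = ω²·d²x/dθ².
d²x/dθ² = −r cosθ − r²(cos2θ)/√u − r⁴ sin²2θ/(4u^{3/2}),  u = L² − r² sin²θ = 0.0304962 m².
Substituting r = 0.0434 m, L = 0.1768 m, θ = 140.5°: d²x/dθ² = +0.03127 m.
a = ω²·d²x/dθ² = (251.2)²·(+0.03127) = +1972.4 m/s²;  |a| = 1972.4 m/s².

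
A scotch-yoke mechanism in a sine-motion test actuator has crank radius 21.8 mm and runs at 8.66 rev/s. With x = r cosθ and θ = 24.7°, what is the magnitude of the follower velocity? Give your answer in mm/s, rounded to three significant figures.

496

ω = 54.41 rad/s (from 8.66 rev/s).
x = r cosθ ⇒ ẋ = −rω sinθ.
|v| = rω|sinθ| = 0.0218·54.41·|sin 24.7°| = 0.49567 m/s = 495.67 mm/s.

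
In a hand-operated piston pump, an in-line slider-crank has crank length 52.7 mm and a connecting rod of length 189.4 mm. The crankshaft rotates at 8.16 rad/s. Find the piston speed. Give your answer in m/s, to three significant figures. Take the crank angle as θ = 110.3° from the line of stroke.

ω = 8.16 rad/s
For an in-line slider-crank, x = r cosθ + √(L² − r² sin²θ), so v = −rω sinθ·[1 + r cosθ/√(L² − r² sin²θ)].
With r = 0.0527 m, L = 0.1894 m, θ = 110.3°: √(L² − r² sin²θ) = 0.18284 m.
v = −0.0527·8.16·0.93789·[1 + 0.0527·-0.34694/0.18284] = -0.36299 m/s.
|v| = 0.36299 m/s.

0.363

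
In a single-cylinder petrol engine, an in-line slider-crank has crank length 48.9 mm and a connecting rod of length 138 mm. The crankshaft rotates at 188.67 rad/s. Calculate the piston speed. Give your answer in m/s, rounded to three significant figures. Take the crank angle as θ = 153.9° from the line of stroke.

2.75

ω = 188.7 rad/s
For an in-line slider-crank, x = r cosθ + √(L² − r² sin²θ), so v = −rω sinθ·[1 + r cosθ/√(L² − r² sin²θ)].
With r = 0.0489 m, L = 0.138 m, θ = 153.9°: √(L² − r² sin²θ) = 0.13631 m.
v = −0.0489·188.7·0.43994·[1 + 0.0489·-0.89803/0.13631] = -2.7513 m/s.
|v| = 2.7513 m/s.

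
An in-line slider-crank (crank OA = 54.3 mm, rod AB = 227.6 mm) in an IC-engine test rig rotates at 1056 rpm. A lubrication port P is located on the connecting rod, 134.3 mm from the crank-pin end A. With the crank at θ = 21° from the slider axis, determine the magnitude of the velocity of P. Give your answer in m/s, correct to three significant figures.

3.35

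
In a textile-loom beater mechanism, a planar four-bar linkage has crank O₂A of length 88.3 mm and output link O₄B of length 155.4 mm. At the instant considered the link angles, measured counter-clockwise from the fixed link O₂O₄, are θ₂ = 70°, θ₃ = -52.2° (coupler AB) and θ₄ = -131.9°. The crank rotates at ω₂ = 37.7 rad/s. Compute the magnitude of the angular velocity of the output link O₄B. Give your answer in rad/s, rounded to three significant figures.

18.4

ω₂ = 37.7 rad/s
Differentiating the loop-closure r₂e^{iθ₂}+r₃e^{iθ₃}=r₁+r₄e^{iθ₄} gives r₂ω₂e^{iθ₂}+r₃ω₃e^{iθ₃}=r₄ω₄e^{iθ₄}.
Eliminating the other unknown: ω₄ = r₂ω₂ sin(θ₂−θ₃) / [r₄ sin(θ₄−θ₃)].
Numerator sine = +0.84619; denominator sine = -0.98389.
Result = 0.0883·37.7·(+0.84619) / (0.1554·(-0.98389)) = -18.424 rad/s; magnitude 18.424 rad/s.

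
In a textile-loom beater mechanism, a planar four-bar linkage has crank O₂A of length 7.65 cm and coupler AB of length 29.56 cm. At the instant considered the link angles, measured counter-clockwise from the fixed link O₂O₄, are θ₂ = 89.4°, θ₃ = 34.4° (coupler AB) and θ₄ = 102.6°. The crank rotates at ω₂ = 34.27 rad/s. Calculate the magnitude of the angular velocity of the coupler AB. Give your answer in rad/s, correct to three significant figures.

ω₂ = 34.27 rad/s
Differentiating the loop-closure r₂e^{iθ₂}+r₃e^{iθ₃}=r₁+r₄e^{iθ₄} gives r₂ω₂e^{iθ₂}+r₃ω₃e^{iθ₃}=r₄ω₄e^{iθ₄}.
Eliminating the other unknown: ω₃ = r₂ω₂ sin(θ₄−θ₂) / [r₃ sin(θ₃−θ₄)].
Numerator sine = +0.22835; denominator sine = -0.92849.
Result = 0.0765·34.27·(+0.22835) / (0.2956·(-0.92849)) = -2.1812 rad/s; magnitude 2.1812 rad/s.

2.18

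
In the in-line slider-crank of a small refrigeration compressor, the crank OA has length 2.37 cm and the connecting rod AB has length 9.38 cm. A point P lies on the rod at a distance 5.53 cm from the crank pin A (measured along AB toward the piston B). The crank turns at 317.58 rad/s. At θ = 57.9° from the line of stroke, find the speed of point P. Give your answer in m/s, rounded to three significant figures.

ω = 317.6 rad/s.  Crank-pin speed |V_A| = rω = 7.5266 m/s, perpendicular to OA.
Rod angle: sinφ = −(r/L) sinθ ⇒ φ = -12.359°; ω_rod = −rω cosθ/√(L²−r²sin²θ) = -43.652 rad/s.
V_P = V_A + ω_rod × AP, with AP = 0.0553 m along the rod.
Components: V_Px = −rω sinθ − a·ω_rod·sinφ = -6.8927 m/s;  V_Py = rω cosθ + a·ω_rod·cosφ = +1.6416 m/s.
|V_P| = √(V_Px² + V_Py²) = 7.0855 m/s.

7.09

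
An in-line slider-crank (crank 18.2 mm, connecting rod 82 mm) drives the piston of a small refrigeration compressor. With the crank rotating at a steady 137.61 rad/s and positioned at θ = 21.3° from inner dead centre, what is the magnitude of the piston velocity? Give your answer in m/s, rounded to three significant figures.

1.10

ω = 137.6 rad/s
For an in-line slider-crank, x = r cosθ + √(L² − r² sin²θ), so v = −rω sinθ·[1 + r cosθ/√(L² − r² sin²θ)].
With r = 0.0182 m, L = 0.082 m, θ = 21.3°: √(L² − r² sin²θ) = 0.081733 m.
v = −0.0182·137.6·0.36325·[1 + 0.0182·0.93169/0.081733] = -1.0985 m/s.
|v| = 1.0985 m/s.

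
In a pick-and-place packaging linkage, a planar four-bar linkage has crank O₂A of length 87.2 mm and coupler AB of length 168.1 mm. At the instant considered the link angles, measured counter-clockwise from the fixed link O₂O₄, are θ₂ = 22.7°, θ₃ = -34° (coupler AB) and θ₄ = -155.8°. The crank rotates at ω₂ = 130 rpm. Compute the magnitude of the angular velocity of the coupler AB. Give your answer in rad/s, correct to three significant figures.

0.218

ω₂ = 13.61 rad/s (from 130 rpm).
Differentiating the loop-closure r₂e^{iθ₂}+r₃e^{iθ₃}=r₁+r₄e^{iθ₄} gives r₂ω₂e^{iθ₂}+r₃ω₃e^{iθ₃}=r₄ω₄e^{iθ₄}.
Eliminating the other unknown: ω₃ = r₂ω₂ sin(θ₄−θ₂) / [r₃ sin(θ₃−θ₄)].
Numerator sine = -0.02618; denominator sine = +0.84989.
Result = 0.0872·13.61·(-0.02618) / (0.1681·(+0.84989)) = -0.21751 rad/s; magnitude 0.21751 rad/s.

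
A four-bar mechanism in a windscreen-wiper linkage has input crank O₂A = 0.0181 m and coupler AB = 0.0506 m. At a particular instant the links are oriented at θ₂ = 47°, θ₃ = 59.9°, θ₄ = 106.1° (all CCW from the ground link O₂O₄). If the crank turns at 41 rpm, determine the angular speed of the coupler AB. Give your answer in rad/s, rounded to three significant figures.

ω₂ = 4.294 rad/s (from 41 rpm).
Differentiating the loop-closure r₂e^{iθ₂}+r₃e^{iθ₃}=r₁+r₄e^{iθ₄} gives r₂ω₂e^{iθ₂}+r₃ω₃e^{iθ₃}=r₄ω₄e^{iθ₄}.
Eliminating the other unknown: ω₃ = r₂ω₂ sin(θ₄−θ₂) / [r₃ sin(θ₃−θ₄)].
Numerator sine = +0.85806; denominator sine = -0.72176.
Result = 0.0181·4.294·(+0.85806) / (0.0506·(-0.72176)) = -1.8259 rad/s; magnitude 1.8259 rad/s.

1.83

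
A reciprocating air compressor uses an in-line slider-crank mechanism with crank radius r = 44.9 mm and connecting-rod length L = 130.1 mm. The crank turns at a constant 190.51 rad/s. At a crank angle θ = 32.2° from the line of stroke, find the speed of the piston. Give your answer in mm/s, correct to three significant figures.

ω = 190.5 rad/s
For an in-line slider-crank, x = r cosθ + √(L² − r² sin²θ), so v = −rω sinθ·[1 + r cosθ/√(L² − r² sin²θ)].
With r = 0.0449 m, L = 0.1301 m, θ = 32.2°: √(L² − r² sin²θ) = 0.12788 m.
v = −0.0449·190.5·0.53288·[1 + 0.0449·0.84619/0.12788] = -5.9124 m/s.
|v| = 5.9124 m/s = 5912.4 mm/s.

5910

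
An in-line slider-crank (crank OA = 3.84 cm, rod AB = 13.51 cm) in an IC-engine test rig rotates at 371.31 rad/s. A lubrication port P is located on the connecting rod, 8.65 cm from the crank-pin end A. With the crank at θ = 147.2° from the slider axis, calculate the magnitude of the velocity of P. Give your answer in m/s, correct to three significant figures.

7.82

ω = 371.3 rad/s.  Crank-pin speed |V_A| = rω = 14.258 m/s, perpendicular to OA.
Rod angle: sinφ = −(r/L) sinθ ⇒ φ = -8.857°; ω_rod = −rω cosθ/√(L²−r²sin²θ) = +89.783 rad/s.
V_P = V_A + ω_rod × AP, with AP = 0.0865 m along the rod.
Components: V_Px = −rω sinθ − a·ω_rod·sinφ = -6.5281 m/s;  V_Py = rω cosθ + a·ω_rod·cosφ = -4.3114 m/s.
|V_P| = √(V_Px² + V_Py²) = 7.8233 m/s.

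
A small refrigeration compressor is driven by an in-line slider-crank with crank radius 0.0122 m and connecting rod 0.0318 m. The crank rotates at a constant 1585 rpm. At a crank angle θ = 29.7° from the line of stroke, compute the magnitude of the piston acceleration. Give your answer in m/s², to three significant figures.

363

ω = 2π·1585/60 = 166 rad/s
x(θ) = r cosθ + √(L² − r² sin²θ); with ω constant, a = ω²·d²x/dθ².
d²x/dθ² = −r cosθ − r²(cos2θ)/√u − r⁴ sin²2θ/(4u^{3/2}),  u = L² − r² sin²θ = 0.000974703 m².
Substituting r = 0.0122 m, L = 0.0318 m, θ = 29.7°: d²x/dθ² = -0.013159 m.
a = ω²·d²x/dθ² = (166)²·(-0.013159) = -362.52 m/s²;  |a| = 362.52 m/s².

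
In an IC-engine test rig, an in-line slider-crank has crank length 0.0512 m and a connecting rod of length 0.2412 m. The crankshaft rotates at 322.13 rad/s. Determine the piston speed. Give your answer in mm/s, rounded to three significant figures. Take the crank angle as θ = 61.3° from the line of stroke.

16000

ω = 322.1 rad/s
For an in-line slider-crank, x = r cosθ + √(L² − r² sin²θ), so v = −rω sinθ·[1 + r cosθ/√(L² − r² sin²θ)].
With r = 0.0512 m, L = 0.2412 m, θ = 61.3°: √(L² − r² sin²θ) = 0.23698 m.
v = −0.0512·322.1·0.87715·[1 + 0.0512·0.48022/0.23698] = -15.968 m/s.
|v| = 15.968 m/s = 15968 mm/s.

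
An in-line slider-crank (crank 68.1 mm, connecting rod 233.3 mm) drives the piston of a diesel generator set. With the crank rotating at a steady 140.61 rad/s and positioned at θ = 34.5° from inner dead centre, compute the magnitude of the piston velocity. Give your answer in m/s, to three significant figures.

6.75

ω = 140.6 rad/s
For an in-line slider-crank, x = r cosθ + √(L² − r² sin²θ), so v = −rω sinθ·[1 + r cosθ/√(L² − r² sin²θ)].
With r = 0.0681 m, L = 0.2333 m, θ = 34.5°: √(L² − r² sin²θ) = 0.23009 m.
v = −0.0681·140.6·0.56641·[1 + 0.0681·0.82413/0.23009] = -6.7466 m/s.
|v| = 6.7466 m/s.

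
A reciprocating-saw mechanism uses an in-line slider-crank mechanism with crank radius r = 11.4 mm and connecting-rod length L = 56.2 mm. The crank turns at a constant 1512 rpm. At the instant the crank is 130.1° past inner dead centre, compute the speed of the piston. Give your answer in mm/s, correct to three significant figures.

ω = 2π·1512/60 = 158.3 rad/s
For an in-line slider-crank, x = r cosθ + √(L² − r² sin²θ), so v = −rω sinθ·[1 + r cosθ/√(L² − r² sin²θ)].
With r = 0.0114 m, L = 0.0562 m, θ = 130.1°: √(L² − r² sin²θ) = 0.055519 m.
v = −0.0114·158.3·0.76492·[1 + 0.0114·-0.64412/0.055519] = -1.1981 m/s.
|v| = 1.1981 m/s = 1198.1 mm/s.

1200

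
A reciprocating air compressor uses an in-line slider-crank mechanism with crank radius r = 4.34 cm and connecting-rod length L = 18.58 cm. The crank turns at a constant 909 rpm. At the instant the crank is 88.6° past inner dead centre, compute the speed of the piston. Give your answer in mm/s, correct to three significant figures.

ω = 2π·909/60 = 95.19 rad/s
For an in-line slider-crank, x = r cosθ + √(L² − r² sin²θ), so v = −rω sinθ·[1 + r cosθ/√(L² − r² sin²θ)].
With r = 0.0434 m, L = 0.1858 m, θ = 88.6°: √(L² − r² sin²θ) = 0.18066 m.
v = −0.0434·95.19·0.99970·[1 + 0.0434·0.02443/0.18066] = -4.1543 m/s.
|v| = 4.1543 m/s = 4154.3 mm/s.

4150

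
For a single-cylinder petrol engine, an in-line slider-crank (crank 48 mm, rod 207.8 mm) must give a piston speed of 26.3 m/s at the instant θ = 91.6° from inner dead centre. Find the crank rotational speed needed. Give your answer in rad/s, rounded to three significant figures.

552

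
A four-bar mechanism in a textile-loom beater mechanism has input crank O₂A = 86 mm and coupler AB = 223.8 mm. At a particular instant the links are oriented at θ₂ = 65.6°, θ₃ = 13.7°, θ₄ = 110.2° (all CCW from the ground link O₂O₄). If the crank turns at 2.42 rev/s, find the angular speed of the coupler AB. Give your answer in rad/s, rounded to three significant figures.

ω₂ = 15.21 rad/s (from 2.42 rev/s).
Differentiating the loop-closure r₂e^{iθ₂}+r₃e^{iθ₃}=r₁+r₄e^{iθ₄} gives r₂ω₂e^{iθ₂}+r₃ω₃e^{iθ₃}=r₄ω₄e^{iθ₄}.
Eliminating the other unknown: ω₃ = r₂ω₂ sin(θ₄−θ₂) / [r₃ sin(θ₃−θ₄)].
Numerator sine = +0.70215; denominator sine = -0.99357.
Result = 0.086·15.21·(+0.70215) / (0.2238·(-0.99357)) = -4.1292 rad/s; magnitude 4.1292 rad/s.

4.13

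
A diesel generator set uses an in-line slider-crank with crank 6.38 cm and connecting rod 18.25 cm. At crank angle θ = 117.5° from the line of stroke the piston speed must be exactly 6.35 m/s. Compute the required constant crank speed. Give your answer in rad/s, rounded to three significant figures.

For an in-line slider-crank, |v_piston| = rω|sinθ|·[1 + r cosθ/√(L² − r² sin²θ)].
With r = 0.0638 m, L = 0.1825 m, θ = 117.5°: the bracketed kinematic factor |dx/dθ| = 0.046983 m.
ω = v/|dx/dθ| = 6.35/0.046983 = 135.16 rad/s.

135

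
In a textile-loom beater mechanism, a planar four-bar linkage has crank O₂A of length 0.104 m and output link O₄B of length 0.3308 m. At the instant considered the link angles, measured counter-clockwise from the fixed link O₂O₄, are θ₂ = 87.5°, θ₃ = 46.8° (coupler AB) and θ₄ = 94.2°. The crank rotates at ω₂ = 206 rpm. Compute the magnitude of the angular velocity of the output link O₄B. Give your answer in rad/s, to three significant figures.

ω₂ = 21.57 rad/s (from 206 rpm).
Differentiating the loop-closure r₂e^{iθ₂}+r₃e^{iθ₃}=r₁+r₄e^{iθ₄} gives r₂ω₂e^{iθ₂}+r₃ω₃e^{iθ₃}=r₄ω₄e^{iθ₄}.
Eliminating the other unknown: ω₄ = r₂ω₂ sin(θ₂−θ₃) / [r₄ sin(θ₄−θ₃)].
Numerator sine = +0.65210; denominator sine = +0.73610.
Result = 0.104·21.57·(+0.65210) / (0.3308·(+0.73610)) = +6.0082 rad/s; magnitude 6.0082 rad/s.

6.01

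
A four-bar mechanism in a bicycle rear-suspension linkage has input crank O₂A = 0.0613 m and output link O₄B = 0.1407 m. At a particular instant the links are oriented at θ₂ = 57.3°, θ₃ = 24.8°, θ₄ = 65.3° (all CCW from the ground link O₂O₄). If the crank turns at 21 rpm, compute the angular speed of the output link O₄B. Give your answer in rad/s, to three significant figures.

ω₂ = 2.199 rad/s (from 21 rpm).
Differentiating the loop-closure r₂e^{iθ₂}+r₃e^{iθ₃}=r₁+r₄e^{iθ₄} gives r₂ω₂e^{iθ₂}+r₃ω₃e^{iθ₃}=r₄ω₄e^{iθ₄}.
Eliminating the other unknown: ω₄ = r₂ω₂ sin(θ₂−θ₃) / [r₄ sin(θ₄−θ₃)].
Numerator sine = +0.53730; denominator sine = +0.64945.
Result = 0.0613·2.199·(+0.53730) / (0.1407·(+0.64945)) = +0.79266 rad/s; magnitude 0.79266 rad/s.

0.793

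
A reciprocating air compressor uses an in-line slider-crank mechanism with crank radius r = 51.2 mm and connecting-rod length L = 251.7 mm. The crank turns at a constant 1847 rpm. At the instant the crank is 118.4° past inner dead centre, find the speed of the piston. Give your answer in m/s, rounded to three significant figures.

ω = 2π·1847/60 = 193.4 rad/s
For an in-line slider-crank, x = r cosθ + √(L² − r² sin²θ), so v = −rω sinθ·[1 + r cosθ/√(L² − r² sin²θ)].
With r = 0.0512 m, L = 0.2517 m, θ = 118.4°: √(L² − r² sin²θ) = 0.24764 m.
v = −0.0512·193.4·0.87965·[1 + 0.0512·-0.47562/0.24764] = -7.8545 m/s.
|v| = 7.8545 m/s.

7.85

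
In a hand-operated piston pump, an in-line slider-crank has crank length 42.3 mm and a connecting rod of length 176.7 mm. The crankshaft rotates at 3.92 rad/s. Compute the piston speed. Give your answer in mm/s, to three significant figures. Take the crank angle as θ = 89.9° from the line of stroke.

166

ω = 3.92 rad/s
For an in-line slider-crank, x = r cosθ + √(L² − r² sin²θ), so v = −rω sinθ·[1 + r cosθ/√(L² − r² sin²θ)].
With r = 0.0423 m, L = 0.1767 m, θ = 89.9°: √(L² − r² sin²θ) = 0.17156 m.
v = −0.0423·3.92·1.00000·[1 + 0.0423·0.00175/0.17156] = -0.16589 m/s.
|v| = 0.16589 m/s = 165.89 mm/s.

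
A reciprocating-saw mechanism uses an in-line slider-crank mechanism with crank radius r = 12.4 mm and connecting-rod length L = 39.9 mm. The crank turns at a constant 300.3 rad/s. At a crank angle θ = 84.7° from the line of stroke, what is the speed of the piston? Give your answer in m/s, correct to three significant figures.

3.82

ω = 300.3 rad/s
For an in-line slider-crank, x = r cosθ + √(L² − r² sin²θ), so v = −rω sinθ·[1 + r cosθ/√(L² − r² sin²θ)].
With r = 0.0124 m, L = 0.0399 m, θ = 84.7°: √(L² − r² sin²θ) = 0.037942 m.
v = −0.0124·300.3·0.99572·[1 + 0.0124·0.09237/0.037942] = -3.8197 m/s.
|v| = 3.8197 m/s.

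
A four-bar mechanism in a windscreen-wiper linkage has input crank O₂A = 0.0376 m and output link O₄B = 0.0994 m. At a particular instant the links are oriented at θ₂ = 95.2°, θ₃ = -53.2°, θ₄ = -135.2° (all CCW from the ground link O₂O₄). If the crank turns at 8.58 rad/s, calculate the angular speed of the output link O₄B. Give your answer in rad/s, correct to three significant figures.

1.72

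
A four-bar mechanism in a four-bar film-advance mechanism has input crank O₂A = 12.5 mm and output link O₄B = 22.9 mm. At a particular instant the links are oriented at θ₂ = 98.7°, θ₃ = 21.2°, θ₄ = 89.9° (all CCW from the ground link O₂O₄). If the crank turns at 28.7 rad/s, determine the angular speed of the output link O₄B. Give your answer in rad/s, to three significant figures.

16.4

ω₂ = 28.7 rad/s
Differentiating the loop-closure r₂e^{iθ₂}+r₃e^{iθ₃}=r₁+r₄e^{iθ₄} gives r₂ω₂e^{iθ₂}+r₃ω₃e^{iθ₃}=r₄ω₄e^{iθ₄}.
Eliminating the other unknown: ω₄ = r₂ω₂ sin(θ₂−θ₃) / [r₄ sin(θ₄−θ₃)].
Numerator sine = +0.97630; denominator sine = +0.93169.
Result = 0.0125·28.7·(+0.97630) / (0.0229·(+0.93169)) = +16.416 rad/s; magnitude 16.416 rad/s.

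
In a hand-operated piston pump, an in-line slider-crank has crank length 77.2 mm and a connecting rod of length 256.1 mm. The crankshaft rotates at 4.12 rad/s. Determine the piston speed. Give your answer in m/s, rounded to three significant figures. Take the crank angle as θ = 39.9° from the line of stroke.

0.252

ω = 4.12 rad/s
For an in-line slider-crank, x = r cosθ + √(L² − r² sin²θ), so v = −rω sinθ·[1 + r cosθ/√(L² − r² sin²θ)].
With r = 0.0772 m, L = 0.2561 m, θ = 39.9°: √(L² − r² sin²θ) = 0.25127 m.
v = −0.0772·4.12·0.64145·[1 + 0.0772·0.76717/0.25127] = -0.25211 m/s.
|v| = 0.25211 m/s.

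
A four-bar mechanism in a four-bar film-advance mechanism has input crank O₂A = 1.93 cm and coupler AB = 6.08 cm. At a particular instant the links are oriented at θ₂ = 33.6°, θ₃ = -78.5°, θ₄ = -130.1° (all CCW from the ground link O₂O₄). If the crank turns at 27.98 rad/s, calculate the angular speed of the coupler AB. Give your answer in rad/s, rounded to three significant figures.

3.18

ω₂ = 27.98 rad/s
Differentiating the loop-closure r₂e^{iθ₂}+r₃e^{iθ₃}=r₁+r₄e^{iθ₄} gives r₂ω₂e^{iθ₂}+r₃ω₃e^{iθ₃}=r₄ω₄e^{iθ₄}.
Eliminating the other unknown: ω₃ = r₂ω₂ sin(θ₄−θ₂) / [r₃ sin(θ₃−θ₄)].
Numerator sine = -0.28067; denominator sine = +0.78369.
Result = 0.0193·27.98·(-0.28067) / (0.0608·(+0.78369)) = -3.1809 rad/s; magnitude 3.1809 rad/s.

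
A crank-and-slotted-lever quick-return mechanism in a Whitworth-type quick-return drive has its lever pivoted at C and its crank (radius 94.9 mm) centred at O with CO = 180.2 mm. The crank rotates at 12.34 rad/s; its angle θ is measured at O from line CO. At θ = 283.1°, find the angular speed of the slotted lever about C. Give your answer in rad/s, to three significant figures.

ω = 12.34 rad/s
Crank pin A relative to C: A = (d + r cosθ, r sinθ); lever angle φ = atan2(r sinθ, d + r cosθ).
Differentiating tanφ: φ̇ = rω(d cosθ + r)/(d² + r² + 2dr cosθ).
d² + r² + 2dr cosθ = |CA|² = 0.04923 m²;  d cosθ + r = +0.13574 m.
|ω_lever| = |0.0949·12.34·+0.13574| / 0.04923 = 3.229 rad/s.

3.23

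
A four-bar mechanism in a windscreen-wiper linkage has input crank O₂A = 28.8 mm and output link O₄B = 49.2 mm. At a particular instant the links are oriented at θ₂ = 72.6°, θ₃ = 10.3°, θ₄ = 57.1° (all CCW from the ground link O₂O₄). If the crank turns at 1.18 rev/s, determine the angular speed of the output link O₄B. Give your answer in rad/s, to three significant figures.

ω₂ = 7.414 rad/s (from 1.18 rev/s).
Differentiating the loop-closure r₂e^{iθ₂}+r₃e^{iθ₃}=r₁+r₄e^{iθ₄} gives r₂ω₂e^{iθ₂}+r₃ω₃e^{iθ₃}=r₄ω₄e^{iθ₄}.
Eliminating the other unknown: ω₄ = r₂ω₂ sin(θ₂−θ₃) / [r₄ sin(θ₄−θ₃)].
Numerator sine = +0.88539; denominator sine = +0.72897.
Result = 0.0288·7.414·(+0.88539) / (0.0492·(+0.72897)) = +5.2713 rad/s; magnitude 5.2713 rad/s.

5.27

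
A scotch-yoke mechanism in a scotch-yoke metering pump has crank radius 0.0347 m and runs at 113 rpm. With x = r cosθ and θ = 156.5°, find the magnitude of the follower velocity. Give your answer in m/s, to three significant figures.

0.164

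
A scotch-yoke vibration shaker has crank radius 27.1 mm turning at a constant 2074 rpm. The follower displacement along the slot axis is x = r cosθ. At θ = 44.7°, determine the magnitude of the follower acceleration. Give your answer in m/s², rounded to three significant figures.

ω = 217.2 rad/s (from 2074 rpm).
x = r cosθ ⇒ ẍ = −rω² cosθ (ω constant).
|a| = rω²|cosθ| = 0.0271·(217.2)²·|cos 44.7°| = 908.64 m/s².

909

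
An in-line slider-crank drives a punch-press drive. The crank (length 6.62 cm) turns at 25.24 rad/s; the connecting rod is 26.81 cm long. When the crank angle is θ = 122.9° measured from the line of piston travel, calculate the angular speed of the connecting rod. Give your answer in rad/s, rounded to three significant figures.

3.46

ω = 25.24 rad/s
The rod makes angle φ with the slider axis where L sinφ = r sinθ; differentiating, L cosφ·φ̇ = r ω cosθ.
L cosφ = √(L² − r² sin²θ) = 0.26227 m.
|ω_rod| = r ω |cosθ| / √(L² − r² sin²θ) = 0.0662·25.24·0.54317/0.26227 = 3.4604 rad/s.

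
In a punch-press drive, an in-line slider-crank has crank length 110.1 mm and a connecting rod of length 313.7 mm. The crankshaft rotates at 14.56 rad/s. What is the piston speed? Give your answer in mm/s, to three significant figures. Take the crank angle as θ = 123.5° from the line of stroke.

1070

ω = 14.56 rad/s
For an in-line slider-crank, x = r cosθ + √(L² − r² sin²θ), so v = −rω sinθ·[1 + r cosθ/√(L² − r² sin²θ)].
With r = 0.1101 m, L = 0.3137 m, θ = 123.5°: √(L² − r² sin²θ) = 0.29996 m.
v = −0.1101·14.56·0.83389·[1 + 0.1101·-0.55194/0.29996] = -1.066 m/s.
|v| = 1.066 m/s = 1066 mm/s.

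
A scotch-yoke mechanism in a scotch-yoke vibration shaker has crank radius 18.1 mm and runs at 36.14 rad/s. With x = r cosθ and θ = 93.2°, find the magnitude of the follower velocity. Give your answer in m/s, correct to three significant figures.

0.653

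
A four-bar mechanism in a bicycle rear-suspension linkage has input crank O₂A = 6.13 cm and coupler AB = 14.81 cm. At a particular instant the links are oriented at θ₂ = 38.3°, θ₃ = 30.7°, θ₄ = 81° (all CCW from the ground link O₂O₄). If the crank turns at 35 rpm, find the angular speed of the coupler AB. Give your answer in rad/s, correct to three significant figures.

1.34

ω₂ = 3.665 rad/s (from 35 rpm).
Differentiating the loop-closure r₂e^{iθ₂}+r₃e^{iθ₃}=r₁+r₄e^{iθ₄} gives r₂ω₂e^{iθ₂}+r₃ω₃e^{iθ₃}=r₄ω₄e^{iθ₄}.
Eliminating the other unknown: ω₃ = r₂ω₂ sin(θ₄−θ₂) / [r₃ sin(θ₃−θ₄)].
Numerator sine = +0.67816; denominator sine = -0.76940.
Result = 0.0613·3.665·(+0.67816) / (0.1481·(-0.76940)) = -1.3372 rad/s; magnitude 1.3372 rad/s.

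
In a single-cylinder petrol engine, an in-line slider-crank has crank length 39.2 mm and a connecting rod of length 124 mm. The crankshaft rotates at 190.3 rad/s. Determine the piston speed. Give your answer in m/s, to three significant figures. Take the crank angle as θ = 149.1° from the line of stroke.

2.78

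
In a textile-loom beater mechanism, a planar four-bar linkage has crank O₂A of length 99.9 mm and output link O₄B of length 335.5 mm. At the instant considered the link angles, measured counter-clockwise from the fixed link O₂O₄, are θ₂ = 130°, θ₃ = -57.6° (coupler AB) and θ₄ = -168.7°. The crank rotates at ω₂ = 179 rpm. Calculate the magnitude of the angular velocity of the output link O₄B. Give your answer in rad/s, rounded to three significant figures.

ω₂ = 18.74 rad/s (from 179 rpm).
Differentiating the loop-closure r₂e^{iθ₂}+r₃e^{iθ₃}=r₁+r₄e^{iθ₄} gives r₂ω₂e^{iθ₂}+r₃ω₃e^{iθ₃}=r₄ω₄e^{iθ₄}.
Eliminating the other unknown: ω₄ = r₂ω₂ sin(θ₂−θ₃) / [r₄ sin(θ₄−θ₃)].
Numerator sine = -0.13226; denominator sine = -0.93295.
Result = 0.0999·18.74·(-0.13226) / (0.3355·(-0.93295)) = +0.79125 rad/s; magnitude 0.79125 rad/s.

0.791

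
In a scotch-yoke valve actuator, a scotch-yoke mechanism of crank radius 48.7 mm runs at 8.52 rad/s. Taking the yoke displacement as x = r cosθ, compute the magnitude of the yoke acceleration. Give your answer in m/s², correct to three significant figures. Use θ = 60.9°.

1.72

ω = 8.52 rad/s
x = r cosθ ⇒ ẍ = −rω² cosθ (ω constant).
|a| = rω²|cosθ| = 0.0487·(8.52)²·|cos 60.9°| = 1.7193 m/s².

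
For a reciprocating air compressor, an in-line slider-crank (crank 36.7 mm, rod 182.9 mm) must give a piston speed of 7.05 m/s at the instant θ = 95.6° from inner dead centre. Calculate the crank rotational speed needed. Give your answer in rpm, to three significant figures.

For an in-line slider-crank, |v_piston| = rω|sinθ|·[1 + r cosθ/√(L² − r² sin²θ)].
With r = 0.0367 m, L = 0.1829 m, θ = 95.6°: the bracketed kinematic factor |dx/dθ| = 0.035795 m.
ω = v/|dx/dθ| = 7.05/0.035795 = 196.96 rad/s.
N = 60ω/(2π) = 1880.8 rpm.

1880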